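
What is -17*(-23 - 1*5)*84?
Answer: 39984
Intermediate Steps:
-17*(-23 - 1*5)*84 = -17*(-23 - 5)*84 = -17*(-28)*84 = 476*84 = 39984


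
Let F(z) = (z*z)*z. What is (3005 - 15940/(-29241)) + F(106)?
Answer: 34914384001/29241 ≈ 1.1940e+6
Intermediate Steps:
F(z) = z³ (F(z) = z²*z = z³)
(3005 - 15940/(-29241)) + F(106) = (3005 - 15940/(-29241)) + 106³ = (3005 - 15940*(-1/29241)) + 1191016 = (3005 + 15940/29241) + 1191016 = 87885145/29241 + 1191016 = 34914384001/29241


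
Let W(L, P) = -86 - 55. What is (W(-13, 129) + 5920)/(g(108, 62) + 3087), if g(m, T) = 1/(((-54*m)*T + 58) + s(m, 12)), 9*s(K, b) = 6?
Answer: 6267764704/3348086109 ≈ 1.8720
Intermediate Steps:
W(L, P) = -141
s(K, b) = ⅔ (s(K, b) = (⅑)*6 = ⅔)
g(m, T) = 1/(176/3 - 54*T*m) (g(m, T) = 1/(((-54*m)*T + 58) + ⅔) = 1/((-54*T*m + 58) + ⅔) = 1/((58 - 54*T*m) + ⅔) = 1/(176/3 - 54*T*m))
(W(-13, 129) + 5920)/(g(108, 62) + 3087) = (-141 + 5920)/(3/(2*(88 - 81*62*108)) + 3087) = 5779/(3/(2*(88 - 542376)) + 3087) = 5779/((3/2)/(-542288) + 3087) = 5779/((3/2)*(-1/542288) + 3087) = 5779/(-3/1084576 + 3087) = 5779/(3348086109/1084576) = 5779*(1084576/3348086109) = 6267764704/3348086109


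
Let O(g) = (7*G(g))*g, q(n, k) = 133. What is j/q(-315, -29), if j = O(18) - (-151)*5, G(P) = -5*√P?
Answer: 755/133 - 270*√2/19 ≈ -14.420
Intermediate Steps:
O(g) = -35*g^(3/2) (O(g) = (7*(-5*√g))*g = (-35*√g)*g = -35*g^(3/2))
j = 755 - 1890*√2 (j = -1890*√2 - (-151)*5 = -1890*√2 - 1*(-755) = -1890*√2 + 755 = 755 - 1890*√2 ≈ -1917.9)
j/q(-315, -29) = (755 - 1890*√2)/133 = (755 - 1890*√2)*(1/133) = 755/133 - 270*√2/19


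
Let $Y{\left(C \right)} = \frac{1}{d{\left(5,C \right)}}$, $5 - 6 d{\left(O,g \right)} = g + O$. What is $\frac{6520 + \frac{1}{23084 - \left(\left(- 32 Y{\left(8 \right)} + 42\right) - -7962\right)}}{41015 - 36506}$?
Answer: $\frac{32721707}{22629168} \approx 1.446$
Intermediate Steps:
$d{\left(O,g \right)} = \frac{5}{6} - \frac{O}{6} - \frac{g}{6}$ ($d{\left(O,g \right)} = \frac{5}{6} - \frac{g + O}{6} = \frac{5}{6} - \frac{O + g}{6} = \frac{5}{6} - \left(\frac{O}{6} + \frac{g}{6}\right) = \frac{5}{6} - \frac{O}{6} - \frac{g}{6}$)
$Y{\left(C \right)} = - \frac{6}{C}$ ($Y{\left(C \right)} = \frac{1}{\frac{5}{6} - \frac{5}{6} - \frac{C}{6}} = \frac{1}{\left(- \frac{1}{6}\right) C} = - \frac{6}{C}$)
$\frac{6520 + \frac{1}{23084 - \left(\left(- 32 Y{\left(8 \right)} + 42\right) - -7962\right)}}{41015 - 36506} = \frac{6520 + \frac{1}{23084 - \left(\left(- 32 \left(- \frac{6}{8}\right) + 42\right) - -7962\right)}}{41015 - 36506} = \frac{6520 + \frac{1}{23084 - \left(\left(- 32 \left(\left(-6\right) \frac{1}{8}\right) + 42\right) + 7962\right)}}{4509} = \left(6520 + \frac{1}{23084 - \left(\left(\left(-32\right) \left(- \frac{3}{4}\right) + 42\right) + 7962\right)}\right) \frac{1}{4509} = \left(6520 + \frac{1}{23084 - \left(\left(24 + 42\right) + 7962\right)}\right) \frac{1}{4509} = \left(6520 + \frac{1}{23084 - \left(66 + 7962\right)}\right) \frac{1}{4509} = \left(6520 + \frac{1}{23084 - 8028}\right) \frac{1}{4509} = \left(6520 + \frac{1}{15056}\right) \frac{1}{4509} = \frac{98165121}{15056} \cdot \frac{1}{4509} = \frac{32721707}{22629168}$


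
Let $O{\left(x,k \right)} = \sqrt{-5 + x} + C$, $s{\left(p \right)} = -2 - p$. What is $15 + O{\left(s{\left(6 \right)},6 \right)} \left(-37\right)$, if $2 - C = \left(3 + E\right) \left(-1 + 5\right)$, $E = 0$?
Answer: $385 - 37 i \sqrt{13} \approx 385.0 - 133.41 i$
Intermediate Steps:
$C = -10$ ($C = 2 - \left(3 + 0\right) \left(-1 + 5\right) = 2 - 3 \cdot 4 = 2 - 12 = -10$)
$O{\left(x,k \right)} = -10 + \sqrt{-5 + x}$ ($O{\left(x,k \right)} = \sqrt{-5 + x} - 10 = -10 + \sqrt{-5 + x}$)
$15 + O{\left(s{\left(6 \right)},6 \right)} \left(-37\right) = 15 + \left(-10 + \sqrt{-5 - 8}\right) \left(-37\right) = 15 + \left(-10 + \sqrt{-13}\right) \left(-37\right) = 15 + \left(-10 + i \sqrt{13}\right) \left(-37\right) = 15 + \left(370 - 37 i \sqrt{13}\right) = 385 - 37 i \sqrt{13}$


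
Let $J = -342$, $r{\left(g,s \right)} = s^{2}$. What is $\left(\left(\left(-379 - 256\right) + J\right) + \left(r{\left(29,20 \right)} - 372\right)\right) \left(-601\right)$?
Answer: $570349$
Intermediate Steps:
$\left(\left(\left(-379 - 256\right) + J\right) + \left(r{\left(29,20 \right)} - 372\right)\right) \left(-601\right) = \left(\left(\left(-379 - 256\right) - 342\right) + \left(20^{2} - 372\right)\right) \left(-601\right) = \left(\left(-635 - 342\right) + \left(400 - 372\right)\right) \left(-601\right) = \left(-977 + 28\right) \left(-601\right) = \left(-949\right) \left(-601\right) = 570349$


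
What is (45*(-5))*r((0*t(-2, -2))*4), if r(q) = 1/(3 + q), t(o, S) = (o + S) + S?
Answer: -75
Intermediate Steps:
t(o, S) = o + 2*S (t(o, S) = (S + o) + S = o + 2*S)
(45*(-5))*r((0*t(-2, -2))*4) = (45*(-5))/(3 + (0*(-2 + 2*(-2)))*4) = -225/(3 + (0*(-2 - 4))*4) = -225/(3 + (0*(-6))*4) = -225/(3 + 0*4) = -225/(3 + 0) = -225/3 = -225*⅓ = -75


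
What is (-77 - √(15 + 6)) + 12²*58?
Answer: 8275 - √21 ≈ 8270.4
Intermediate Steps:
(-77 - √(15 + 6)) + 12²*58 = (-77 - √21) + 144*58 = (-77 - √21) + 8352 = 8275 - √21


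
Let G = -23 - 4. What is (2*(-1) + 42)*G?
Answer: -1080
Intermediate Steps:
G = -27
(2*(-1) + 42)*G = (2*(-1) + 42)*(-27) = (-2 + 42)*(-27) = 40*(-27) = -1080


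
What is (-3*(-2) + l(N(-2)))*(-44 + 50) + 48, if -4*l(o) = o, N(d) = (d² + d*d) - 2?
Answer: 75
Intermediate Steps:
N(d) = -2 + 2*d² (N(d) = (d² + d²) - 2 = 2*d² - 2 = -2 + 2*d²)
l(o) = -o/4
(-3*(-2) + l(N(-2)))*(-44 + 50) + 48 = (-3*(-2) - (-2 + 2*(-2)²)/4)*(-44 + 50) + 48 = (6 - (-2 + 2*4)/4)*6 + 48 = (6 - (-2 + 8)/4)*6 + 48 = (6 - ¼*6)*6 + 48 = (6 - 3/2)*6 + 48 = (9/2)*6 + 48 = 27 + 48 = 75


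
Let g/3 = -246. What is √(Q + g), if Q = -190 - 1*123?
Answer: I*√1051 ≈ 32.419*I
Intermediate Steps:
g = -738 (g = 3*(-246) = -738)
Q = -313 (Q = -190 - 123 = -313)
√(Q + g) = √(-313 - 738) = √(-1051) = I*√1051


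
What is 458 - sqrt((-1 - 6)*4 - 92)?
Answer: 458 - 2*I*sqrt(30) ≈ 458.0 - 10.954*I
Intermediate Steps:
458 - sqrt((-1 - 6)*4 - 92) = 458 - sqrt(-7*4 - 92) = 458 - sqrt(-28 - 92) = 458 - sqrt(-120) = 458 - 2*I*sqrt(30)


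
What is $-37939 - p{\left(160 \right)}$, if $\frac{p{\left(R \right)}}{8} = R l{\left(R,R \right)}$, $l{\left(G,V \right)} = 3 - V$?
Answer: $163021$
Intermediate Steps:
$p{\left(R \right)} = 8 R \left(3 - R\right)$
$-37939 - p{\left(160 \right)} = -37939 - 8 \cdot 160 \left(3 - 160\right) = -37939 - 8 \cdot 160 \left(-157\right) = -37939 - -200960 = -37939 + 200960 = 163021$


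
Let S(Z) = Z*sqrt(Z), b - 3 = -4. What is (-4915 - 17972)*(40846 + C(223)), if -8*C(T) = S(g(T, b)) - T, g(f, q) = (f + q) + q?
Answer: -7483843017/8 + 5058027*sqrt(221)/8 ≈ -9.2608e+8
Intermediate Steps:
b = -1 (b = 3 - 4 = -1)
g(f, q) = f + 2*q
S(Z) = Z**(3/2)
C(T) = -(-2 + T)**(3/2)/8 + T/8 (C(T) = -((T + 2*(-1))**(3/2) - T)/8 = -((T - 2)**(3/2) - T)/8 = -((-2 + T)**(3/2) - T)/8 = -(-2 + T)**(3/2)/8 + T/8)
(-4915 - 17972)*(40846 + C(223)) = (-4915 - 17972)*(40846 + (-(-2 + 223)**(3/2)/8 + (1/8)*223)) = -22887*(40846 + (-221*sqrt(221)/8 + 223/8)) = -22887*(40846 + (223/8 - 221*sqrt(221)/8)) = -22887*(326991/8 - 221*sqrt(221)/8) = -7483843017/8 + 5058027*sqrt(221)/8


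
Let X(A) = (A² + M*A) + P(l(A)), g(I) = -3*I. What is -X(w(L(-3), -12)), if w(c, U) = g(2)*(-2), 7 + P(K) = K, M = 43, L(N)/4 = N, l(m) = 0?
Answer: -653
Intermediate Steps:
L(N) = 4*N
P(K) = -7 + K
w(c, U) = 12 (w(c, U) = -3*2*(-2) = -6*(-2) = 12)
X(A) = -7 + A² + 43*A (X(A) = (A² + 43*A) + (-7 + 0) = (A² + 43*A) - 7 = -7 + A² + 43*A)
-X(w(L(-3), -12)) = -(-7 + 12² + 43*12) = -(-7 + 144 + 516) = -1*653 = -653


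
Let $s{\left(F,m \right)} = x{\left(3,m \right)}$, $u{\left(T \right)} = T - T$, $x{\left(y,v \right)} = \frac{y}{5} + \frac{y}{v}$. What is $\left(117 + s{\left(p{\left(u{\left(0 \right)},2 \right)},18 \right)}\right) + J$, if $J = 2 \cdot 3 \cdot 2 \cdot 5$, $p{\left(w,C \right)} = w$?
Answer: $\frac{5333}{30} \approx 177.77$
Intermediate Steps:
$x{\left(y,v \right)} = \frac{y}{5} + \frac{y}{v}$ ($x{\left(y,v \right)} = y \frac{1}{5} + \frac{y}{v} = \frac{y}{5} + \frac{y}{v}$)
$u{\left(T \right)} = 0$
$s{\left(F,m \right)} = \frac{3}{5} + \frac{3}{m}$ ($s{\left(F,m \right)} = \frac{1}{5} \cdot 3 + \frac{3}{m} = \frac{3}{5} + \frac{3}{m}$)
$J = 60$ ($J = 6 \cdot 2 \cdot 5 = 12 \cdot 5 = 60$)
$\left(117 + s{\left(p{\left(u{\left(0 \right)},2 \right)},18 \right)}\right) + J = \left(117 + \left(\frac{3}{5} + \frac{3}{18}\right)\right) + 60 = \left(117 + \left(\frac{3}{5} + 3 \cdot \frac{1}{18}\right)\right) + 60 = \left(117 + \left(\frac{3}{5} + \frac{1}{6}\right)\right) + 60 = \left(117 + \frac{23}{30}\right) + 60 = \frac{3533}{30} + 60 = \frac{5333}{30}$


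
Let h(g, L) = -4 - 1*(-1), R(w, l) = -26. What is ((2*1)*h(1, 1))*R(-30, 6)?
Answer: 156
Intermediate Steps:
h(g, L) = -3 (h(g, L) = -4 + 1 = -3)
((2*1)*h(1, 1))*R(-30, 6) = ((2*1)*(-3))*(-26) = (2*(-3))*(-26) = -6*(-26) = 156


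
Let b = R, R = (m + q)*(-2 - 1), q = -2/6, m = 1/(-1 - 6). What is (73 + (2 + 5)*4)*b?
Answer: 1010/7 ≈ 144.29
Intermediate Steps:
m = -1/7 (m = 1/(-7) = -1/7 ≈ -0.14286)
q = -1/3 (q = -2*1/6 = -1/3 ≈ -0.33333)
R = 10/7 (R = (-1/7 - 1/3)*(-2 - 1) = -10/21*(-3) = 10/7 ≈ 1.4286)
b = 10/7 ≈ 1.4286
(73 + (2 + 5)*4)*b = (73 + (2 + 5)*4)*(10/7) = (73 + 7*4)*(10/7) = (73 + 28)*(10/7) = 101*(10/7) = 1010/7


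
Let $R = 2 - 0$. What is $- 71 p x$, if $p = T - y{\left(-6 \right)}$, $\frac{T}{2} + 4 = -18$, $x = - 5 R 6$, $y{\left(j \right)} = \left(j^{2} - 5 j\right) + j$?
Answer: $-443040$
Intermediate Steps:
$y{\left(j \right)} = j^{2} - 4 j$
$R = 2$ ($R = 2 + 0 = 2$)
$x = -60$ ($x = \left(-5\right) 2 \cdot 6 = \left(-10\right) 6 = -60$)
$T = -44$ ($T = -8 + 2 \left(-18\right) = -8 - 36 = -44$)
$p = -104$ ($p = -44 - - 6 \left(-4 - 6\right) = -44 - \left(-6\right) \left(-10\right) = -44 - 60 = -104$)
$- 71 p x = \left(-71\right) \left(-104\right) \left(-60\right) = 7384 \left(-60\right) = -443040$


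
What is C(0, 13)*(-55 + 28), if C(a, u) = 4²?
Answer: -432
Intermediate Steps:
C(a, u) = 16
C(0, 13)*(-55 + 28) = 16*(-55 + 28) = 16*(-27) = -432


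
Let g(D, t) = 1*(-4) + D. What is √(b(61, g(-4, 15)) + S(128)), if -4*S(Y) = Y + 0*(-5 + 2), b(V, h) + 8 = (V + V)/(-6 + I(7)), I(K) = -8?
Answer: I*√2387/7 ≈ 6.9796*I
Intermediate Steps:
g(D, t) = -4 + D
b(V, h) = -8 - V/7 (b(V, h) = -8 + (V + V)/(-6 - 8) = -8 + (2*V)/(-14) = -8 + (2*V)*(-1/14) = -8 - V/7)
S(Y) = -Y/4 (S(Y) = -(Y + 0*(-5 + 2))/4 = -(Y + 0*(-3))/4 = -(Y + 0)/4 = -Y/4)
√(b(61, g(-4, 15)) + S(128)) = √((-8 - ⅐*61) - ¼*128) = √((-8 - 61/7) - 32) = √(-117/7 - 32) = √(-341/7) = I*√2387/7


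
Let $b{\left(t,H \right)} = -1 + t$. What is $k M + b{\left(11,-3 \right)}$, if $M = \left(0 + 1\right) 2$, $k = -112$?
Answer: $-214$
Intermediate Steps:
$M = 2$ ($M = 1 \cdot 2 = 2$)
$k M + b{\left(11,-3 \right)} = \left(-112\right) 2 + \left(-1 + 11\right) = -224 + 10 = -214$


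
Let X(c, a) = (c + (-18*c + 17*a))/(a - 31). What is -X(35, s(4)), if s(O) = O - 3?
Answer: -289/15 ≈ -19.267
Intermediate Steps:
s(O) = -3 + O
X(c, a) = (-17*c + 17*a)/(-31 + a)
-X(35, s(4)) = -17*((-3 + 4) - 1*35)/(-31 + (-3 + 4)) = -17*(1 - 35)/(-31 + 1) = -17*(-34)/(-30) = -17*(-1)*(-34)/30 = -1*289/15 = -289/15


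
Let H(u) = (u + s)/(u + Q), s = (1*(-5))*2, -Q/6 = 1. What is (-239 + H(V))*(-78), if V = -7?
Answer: 18540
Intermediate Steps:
Q = -6 (Q = -6*1 = -6)
s = -10 (s = -5*2 = -10)
H(u) = (-10 + u)/(-6 + u) (H(u) = (u - 10)/(u - 6) = (-10 + u)/(-6 + u))
(-239 + H(V))*(-78) = (-239 + (-10 - 7)/(-6 - 7))*(-78) = (-239 - 17/(-13))*(-78) = (-239 - 1/13*(-17))*(-78) = (-239 + 17/13)*(-78) = -3090/13*(-78) = 18540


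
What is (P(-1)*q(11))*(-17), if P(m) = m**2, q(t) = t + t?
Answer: -374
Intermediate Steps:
q(t) = 2*t
(P(-1)*q(11))*(-17) = ((-1)**2*(2*11))*(-17) = (1*22)*(-17) = 22*(-17) = -374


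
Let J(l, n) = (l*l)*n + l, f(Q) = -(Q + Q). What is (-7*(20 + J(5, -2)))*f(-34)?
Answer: 11900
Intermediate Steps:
f(Q) = -2*Q
J(l, n) = l + n*l**2 (J(l, n) = l**2*n + l = n*l**2 + l = l + n*l**2)
(-7*(20 + J(5, -2)))*f(-34) = (-7*(20 + 5*(1 + 5*(-2))))*(-2*(-34)) = -7*(20 + 5*(1 - 10))*68 = -7*(20 + 5*(-9))*68 = -7*(20 - 45)*68 = -7*(-25)*68 = 175*68 = 11900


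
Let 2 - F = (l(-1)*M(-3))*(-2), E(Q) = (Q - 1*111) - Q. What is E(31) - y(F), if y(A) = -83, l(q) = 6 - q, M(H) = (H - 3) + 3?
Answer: -28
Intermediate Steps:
M(H) = H (M(H) = (-3 + H) + 3 = H)
E(Q) = -111 (E(Q) = (Q - 111) - Q = (-111 + Q) - Q = -111)
F = -40 (F = 2 - (6 - 1*(-1))*(-3)*(-2) = 2 - (6 + 1)*(-3)*(-2) = 2 - 7*(-3)*(-2) = 2 - (-21)*(-2) = 2 - 1*42 = 2 - 42 = -40)
E(31) - y(F) = -111 - 1*(-83) = -111 + 83 = -28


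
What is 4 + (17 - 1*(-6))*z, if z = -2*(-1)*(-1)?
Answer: -42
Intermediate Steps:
z = -2 (z = 2*(-1) = -2)
4 + (17 - 1*(-6))*z = 4 + (17 - 1*(-6))*(-2) = 4 + (17 + 6)*(-2) = 4 + 23*(-2) = 4 - 46 = -42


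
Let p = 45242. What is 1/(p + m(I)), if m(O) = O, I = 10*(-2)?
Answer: 1/45222 ≈ 2.2113e-5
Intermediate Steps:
I = -20
1/(p + m(I)) = 1/(45242 - 20) = 1/45222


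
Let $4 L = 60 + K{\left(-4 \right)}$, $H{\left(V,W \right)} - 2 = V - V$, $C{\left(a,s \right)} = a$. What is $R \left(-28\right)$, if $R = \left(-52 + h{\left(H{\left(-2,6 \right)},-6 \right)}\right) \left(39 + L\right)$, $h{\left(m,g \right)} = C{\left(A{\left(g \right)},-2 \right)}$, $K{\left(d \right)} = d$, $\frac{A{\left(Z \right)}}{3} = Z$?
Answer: $103880$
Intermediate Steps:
$A{\left(Z \right)} = 3 Z$
$H{\left(V,W \right)} = 2$ ($H{\left(V,W \right)} = 2 + \left(V - V\right) = 2 + 0 = 2$)
$h{\left(m,g \right)} = 3 g$
$L = 14$ ($L = \frac{60 - 4}{4} = \frac{1}{4} \cdot 56 = 14$)
$R = -3710$ ($R = \left(-52 + 3 \left(-6\right)\right) \left(39 + 14\right) = \left(-52 - 18\right) 53 = \left(-70\right) 53 = -3710$)
$R \left(-28\right) = \left(-3710\right) \left(-28\right) = 103880$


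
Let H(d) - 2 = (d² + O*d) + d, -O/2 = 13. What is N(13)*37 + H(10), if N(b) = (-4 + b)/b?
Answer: -1591/13 ≈ -122.38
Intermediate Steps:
O = -26 (O = -2*13 = -26)
N(b) = (-4 + b)/b
H(d) = 2 + d² - 25*d (H(d) = 2 + ((d² - 26*d) + d) = 2 + (d² - 25*d) = 2 + d² - 25*d)
N(13)*37 + H(10) = ((-4 + 13)/13)*37 + (2 + 10² - 25*10) = ((1/13)*9)*37 + (2 + 100 - 250) = (9/13)*37 - 148 = 333/13 - 148 = -1591/13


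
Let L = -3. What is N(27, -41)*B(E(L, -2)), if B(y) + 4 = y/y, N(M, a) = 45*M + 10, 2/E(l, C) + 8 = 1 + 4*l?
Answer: -3675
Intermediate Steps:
E(l, C) = 2/(-7 + 4*l) (E(l, C) = 2/(-8 + (1 + 4*l)) = 2/(-7 + 4*l))
N(M, a) = 10 + 45*M
B(y) = -3 (B(y) = -4 + y/y = -4 + 1 = -3)
N(27, -41)*B(E(L, -2)) = (10 + 45*27)*(-3) = (10 + 1215)*(-3) = 1225*(-3) = -3675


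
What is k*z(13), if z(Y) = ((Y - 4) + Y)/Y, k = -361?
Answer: -7942/13 ≈ -610.92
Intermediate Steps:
z(Y) = (-4 + 2*Y)/Y (z(Y) = ((-4 + Y) + Y)/Y = (-4 + 2*Y)/Y)
k*z(13) = -361*(2 - 4/13) = -361*22/13 = -7942/13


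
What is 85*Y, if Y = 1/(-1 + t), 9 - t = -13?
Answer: 85/21 ≈ 4.0476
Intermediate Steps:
t = 22 (t = 9 - 1*(-13) = 9 + 13 = 22)
Y = 1/21 (Y = 1/(-1 + 22) = 1/21 ≈ 0.047619)
85*Y = 85*(1/21) = 85/21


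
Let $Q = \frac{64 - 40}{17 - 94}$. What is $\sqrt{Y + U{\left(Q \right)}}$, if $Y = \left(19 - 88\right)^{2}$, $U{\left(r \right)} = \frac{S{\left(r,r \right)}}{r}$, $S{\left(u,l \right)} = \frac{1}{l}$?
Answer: $\frac{\sqrt{2748265}}{24} \approx 69.075$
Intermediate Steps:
$Q = - \frac{24}{77}$ ($Q = \frac{24}{-77} = 24 \left(- \frac{1}{77}\right) = - \frac{24}{77} \approx -0.31169$)
$U{\left(r \right)} = \frac{1}{r^{2}}$ ($U{\left(r \right)} = \frac{1}{r r} = \frac{1}{r^{2}}$)
$Y = 4761$ ($Y = \left(-69\right)^{2} = 4761$)
$\sqrt{Y + U{\left(Q \right)}} = \sqrt{4761 + \frac{1}{\frac{576}{5929}}} = \sqrt{4761 + \frac{5929}{576}} = \sqrt{\frac{2748265}{576}} = \frac{\sqrt{2748265}}{24}$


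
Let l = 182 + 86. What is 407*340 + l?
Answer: 138648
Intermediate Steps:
l = 268
407*340 + l = 407*340 + 268 = 138380 + 268 = 138648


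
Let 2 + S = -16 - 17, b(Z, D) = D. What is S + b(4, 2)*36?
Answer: 37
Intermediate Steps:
S = -35 (S = -2 + (-16 - 17) = -2 - 33 = -35)
S + b(4, 2)*36 = -35 + 2*36 = -35 + 72 = 37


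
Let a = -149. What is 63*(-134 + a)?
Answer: -17829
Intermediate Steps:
63*(-134 + a) = 63*(-134 - 149) = 63*(-283) = -17829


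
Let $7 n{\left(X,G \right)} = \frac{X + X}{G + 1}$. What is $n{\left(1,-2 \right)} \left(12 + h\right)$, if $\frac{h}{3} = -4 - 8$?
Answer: $\frac{48}{7} \approx 6.8571$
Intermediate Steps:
$h = -36$ ($h = 3 \left(-4 - 8\right) = 3 \left(-12\right) = -36$)
$n{\left(X,G \right)} = \frac{2 X}{7 \left(1 + G\right)}$ ($n{\left(X,G \right)} = \frac{\left(X + X\right) \frac{1}{G + 1}}{7} = \frac{2 X \frac{1}{1 + G}}{7} = \frac{2 X}{7 \left(1 + G\right)}$)
$n{\left(1,-2 \right)} \left(12 + h\right) = \frac{2}{7} \cdot 1 \frac{1}{1 - 2} \left(12 - 36\right) = \frac{2}{7} \cdot 1 \frac{1}{-1} \left(-24\right) = \frac{2}{7} \cdot 1 \left(-1\right) \left(-24\right) = \left(- \frac{2}{7}\right) \left(-24\right) = \frac{48}{7}$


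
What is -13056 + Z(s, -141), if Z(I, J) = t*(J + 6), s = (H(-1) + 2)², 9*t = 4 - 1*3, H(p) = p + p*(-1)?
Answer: -13071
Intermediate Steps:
H(p) = 0 (H(p) = p - p = 0)
t = ⅑ (t = (4 - 1*3)/9 = (4 - 3)/9 = (⅑)*1 = ⅑ ≈ 0.11111)
s = 4 (s = (0 + 2)² = 2² = 4)
Z(I, J) = ⅔ + J/9 (Z(I, J) = (J + 6)/9 = (6 + J)/9 = ⅔ + J/9)
-13056 + Z(s, -141) = -13056 + (⅔ + (⅑)*(-141)) = -13056 + (⅔ - 47/3) = -13056 - 15 = -13071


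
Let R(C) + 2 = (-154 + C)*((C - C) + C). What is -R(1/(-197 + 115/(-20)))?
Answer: 815850/657721 ≈ 1.2404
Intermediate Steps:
R(C) = -2 + C*(-154 + C) (R(C) = -2 + (-154 + C)*((C - C) + C) = -2 + (-154 + C)*(0 + C) = -2 + (-154 + C)*C = -2 + C*(-154 + C))
-R(1/(-197 + 115/(-20))) = -(-2 + (1/(-197 + 115/(-20)))**2 - 154/(-197 + 115/(-20))) = -(-2 + (1/(-197 + 115*(-1/20)))**2 - 154/(-197 + 115*(-1/20))) = -(-2 + (1/(-197 - 23/4))**2 - 154/(-197 - 23/4)) = -(-2 + (1/(-811/4))**2 - 154/(-811/4)) = -(-2 + (-4/811)**2 - 154*(-4/811)) = -(-2 + 16/657721 + 616/811) = -1*(-815850/657721) = 815850/657721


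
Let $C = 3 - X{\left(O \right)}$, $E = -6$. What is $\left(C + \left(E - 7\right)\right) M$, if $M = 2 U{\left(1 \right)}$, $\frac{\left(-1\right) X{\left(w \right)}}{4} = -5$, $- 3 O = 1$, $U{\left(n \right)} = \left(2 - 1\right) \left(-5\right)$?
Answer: $300$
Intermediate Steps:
$U{\left(n \right)} = -5$ ($U{\left(n \right)} = 1 \left(-5\right) = -5$)
$O = - \frac{1}{3}$ ($O = \left(- \frac{1}{3}\right) 1 = - \frac{1}{3} \approx -0.33333$)
$X{\left(w \right)} = 20$ ($X{\left(w \right)} = \left(-4\right) \left(-5\right) = 20$)
$C = -17$ ($C = 3 - 20 = -17$)
$M = -10$ ($M = 2 \left(-5\right) = -10$)
$\left(C + \left(E - 7\right)\right) M = \left(-17 - 13\right) \left(-10\right) = \left(-30\right) \left(-10\right) = 300$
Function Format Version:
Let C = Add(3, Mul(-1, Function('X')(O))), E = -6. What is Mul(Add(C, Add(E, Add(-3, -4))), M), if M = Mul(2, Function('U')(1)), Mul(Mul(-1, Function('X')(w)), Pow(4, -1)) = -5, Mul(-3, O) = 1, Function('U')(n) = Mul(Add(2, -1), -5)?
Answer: 300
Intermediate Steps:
Function('U')(n) = -5 (Function('U')(n) = Mul(1, -5) = -5)
O = Rational(-1, 3) (O = Mul(Rational(-1, 3), 1) = Rational(-1, 3) ≈ -0.33333)
Function('X')(w) = 20 (Function('X')(w) = Mul(-4, -5) = 20)
C = -17 (C = Add(3, Mul(-1, 20)) = Add(3, -20) = -17)
M = -10 (M = Mul(2, -5) = -10)
Mul(Add(C, Add(E, Add(-3, -4))), M) = Mul(Add(-17, Add(-6, Add(-3, -4))), -10) = Mul(Add(-17, Add(-6, -7)), -10) = Mul(Add(-17, -13), -10) = Mul(-30, -10) = 300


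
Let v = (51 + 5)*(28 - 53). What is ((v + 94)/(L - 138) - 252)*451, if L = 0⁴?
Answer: -7547485/69 ≈ -1.0938e+5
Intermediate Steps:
v = -1400 (v = 56*(-25) = -1400)
L = 0
((v + 94)/(L - 138) - 252)*451 = ((-1400 + 94)/(0 - 138) - 252)*451 = (-1306/(-138) - 252)*451 = (-1306*(-1/138) - 252)*451 = (653/69 - 252)*451 = -16735/69*451 = -7547485/69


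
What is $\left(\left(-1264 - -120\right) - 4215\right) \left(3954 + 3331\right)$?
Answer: $-39040315$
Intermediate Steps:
$\left(\left(-1264 - -120\right) - 4215\right) \left(3954 + 3331\right) = \left(\left(-1264 + 120\right) - 4215\right) 7285 = \left(-1144 - 4215\right) 7285 = \left(-5359\right) 7285 = -39040315$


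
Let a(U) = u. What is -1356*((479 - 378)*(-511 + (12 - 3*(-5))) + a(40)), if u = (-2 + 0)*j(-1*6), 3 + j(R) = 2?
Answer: 66283992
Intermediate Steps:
j(R) = -1 (j(R) = -3 + 2 = -1)
u = 2 (u = (-2 + 0)*(-1) = -2*(-1) = 2)
a(U) = 2
-1356*((479 - 378)*(-511 + (12 - 3*(-5))) + a(40)) = -1356*((479 - 378)*(-511 + (12 - 3*(-5))) + 2) = -1356*(101*(-511 + (12 + 15)) + 2) = -1356*(101*(-511 + 27) + 2) = -1356*(101*(-484) + 2) = -1356*(-48884 + 2) = -1356*(-48882) = 66283992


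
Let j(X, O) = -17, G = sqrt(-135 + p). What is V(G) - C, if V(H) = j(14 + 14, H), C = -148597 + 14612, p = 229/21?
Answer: 133968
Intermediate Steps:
p = 229/21 (p = 229*(1/21) = 229/21 ≈ 10.905)
G = I*sqrt(54726)/21 (G = sqrt(-135 + 229/21) = sqrt(-2606/21) = I*sqrt(54726)/21 ≈ 11.14*I)
C = -133985
V(H) = -17
V(G) - C = -17 - 1*(-133985) = -17 + 133985 = 133968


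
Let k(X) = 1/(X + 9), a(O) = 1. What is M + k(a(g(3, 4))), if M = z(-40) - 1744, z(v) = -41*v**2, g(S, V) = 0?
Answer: -673439/10 ≈ -67344.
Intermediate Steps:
k(X) = 1/(9 + X)
M = -67344 (M = -41*(-40)**2 - 1744 = -41*1600 - 1744 = -65600 - 1744 = -67344)
M + k(a(g(3, 4))) = -67344 + 1/(9 + 1) = -67344 + 1/10 = -673439/10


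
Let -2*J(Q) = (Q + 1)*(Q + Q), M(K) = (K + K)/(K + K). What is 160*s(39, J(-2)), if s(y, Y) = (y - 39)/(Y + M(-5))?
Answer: 0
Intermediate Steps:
M(K) = 1 (M(K) = (2*K)/((2*K)) = (2*K)*(1/(2*K)) = 1)
J(Q) = -Q*(1 + Q) (J(Q) = -(Q + 1)*(Q + Q)/2 = -(1 + Q)*2*Q/2 = -Q*(1 + Q))
s(y, Y) = (-39 + y)/(1 + Y) (s(y, Y) = (y - 39)/(Y + 1) = (-39 + y)/(1 + Y))
160*s(39, J(-2)) = 160*((-39 + 39)/(1 - 1*(-2)*(1 - 2))) = 160*(0/(1 - 1*(-2)*(-1))) = 160*(0/(1 - 2)) = 160*(0/(-1)) = 160*(-1*0) = 160*0 = 0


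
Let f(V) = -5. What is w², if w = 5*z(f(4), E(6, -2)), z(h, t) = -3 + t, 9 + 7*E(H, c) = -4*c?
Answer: 12100/49 ≈ 246.94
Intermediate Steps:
E(H, c) = -9/7 - 4*c/7 (E(H, c) = -9/7 + (-4*c)/7 = -9/7 - 4*c/7)
w = -110/7 (w = 5*(-3 + (-9/7 - 4/7*(-2))) = 5*(-3 + (-9/7 + 8/7)) = 5*(-3 - ⅐) = 5*(-22/7) = -110/7 ≈ -15.714)
w² = (-110/7)² = 12100/49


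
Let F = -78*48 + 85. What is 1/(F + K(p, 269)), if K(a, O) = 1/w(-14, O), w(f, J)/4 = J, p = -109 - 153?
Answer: -1076/3937083 ≈ -0.00027330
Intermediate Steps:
p = -262
w(f, J) = 4*J
K(a, O) = 1/(4*O)
F = -3659 (F = -3744 + 85 = -3659)
1/(F + K(p, 269)) = 1/(-3659 + (1/4)/269) = 1/(-3659 + (1/4)*(1/269)) = 1/(-3659 + 1/1076) = 1/(-3937083/1076) = -1076/3937083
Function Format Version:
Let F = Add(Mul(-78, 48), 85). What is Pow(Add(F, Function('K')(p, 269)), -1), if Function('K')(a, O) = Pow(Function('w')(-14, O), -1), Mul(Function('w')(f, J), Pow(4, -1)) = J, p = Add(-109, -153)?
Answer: Rational(-1076, 3937083) ≈ -0.00027330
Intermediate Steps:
p = -262
Function('w')(f, J) = Mul(4, J)
Function('K')(a, O) = Mul(Rational(1, 4), Pow(O, -1)) (Function('K')(a, O) = Pow(Mul(4, O), -1) = Mul(Rational(1, 4), Pow(O, -1)))
F = -3659 (F = Add(-3744, 85) = -3659)
Pow(Add(F, Function('K')(p, 269)), -1) = Pow(Add(-3659, Mul(Rational(1, 4), Pow(269, -1))), -1) = Pow(Add(-3659, Mul(Rational(1, 4), Rational(1, 269))), -1) = Pow(Add(-3659, Rational(1, 1076)), -1) = Pow(Rational(-3937083, 1076), -1) = Rational(-1076, 3937083)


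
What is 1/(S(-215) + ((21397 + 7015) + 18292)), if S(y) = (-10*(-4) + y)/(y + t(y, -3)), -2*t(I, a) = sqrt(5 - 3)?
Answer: 308415239/14404476360631 + 25*sqrt(2)/28808952721262 ≈ 2.1411e-5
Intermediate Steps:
t(I, a) = -sqrt(2)/2 (t(I, a) = -sqrt(5 - 3)/2 = -sqrt(2)/2)
S(y) = (40 + y)/(y - sqrt(2)/2) (S(y) = (-10*(-4) + y)/(y - sqrt(2)/2) = (40 + y)/(y - sqrt(2)/2))
1/(S(-215) + ((21397 + 7015) + 18292)) = 1/(2*(40 - 215)/(-sqrt(2) + 2*(-215)) + ((21397 + 7015) + 18292)) = 1/(2*(-175)/(-sqrt(2) - 430) + (28412 + 18292)) = 1/(2*(-175)/(-430 - sqrt(2)) + 46704) = 1/(-350/(-430 - sqrt(2)) + 46704) = 1/(46704 - 350/(-430 - sqrt(2)))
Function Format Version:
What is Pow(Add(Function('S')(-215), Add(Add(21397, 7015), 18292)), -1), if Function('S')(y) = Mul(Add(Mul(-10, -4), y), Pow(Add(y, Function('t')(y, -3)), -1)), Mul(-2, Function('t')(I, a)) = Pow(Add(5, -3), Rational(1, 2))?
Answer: Add(Rational(308415239, 14404476360631), Mul(Rational(25, 28808952721262), Pow(2, Rational(1, 2)))) ≈ 2.1411e-5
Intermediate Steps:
Function('t')(I, a) = Mul(Rational(-1, 2), Pow(2, Rational(1, 2))) (Function('t')(I, a) = Mul(Rational(-1, 2), Pow(Add(5, -3), Rational(1, 2))) = Mul(Rational(-1, 2), Pow(2, Rational(1, 2))))
Function('S')(y) = Mul(Pow(Add(y, Mul(Rational(-1, 2), Pow(2, Rational(1, 2)))), -1), Add(40, y)) (Function('S')(y) = Mul(Add(Mul(-10, -4), y), Pow(Add(y, Mul(Rational(-1, 2), Pow(2, Rational(1, 2)))), -1)) = Mul(Add(40, y), Pow(Add(y, Mul(Rational(-1, 2), Pow(2, Rational(1, 2)))), -1)) = Mul(Pow(Add(y, Mul(Rational(-1, 2), Pow(2, Rational(1, 2)))), -1), Add(40, y)))
Pow(Add(Function('S')(-215), Add(Add(21397, 7015), 18292)), -1) = Pow(Add(Mul(2, Pow(Add(Mul(-1, Pow(2, Rational(1, 2))), Mul(2, -215)), -1), Add(40, -215)), Add(Add(21397, 7015), 18292)), -1) = Pow(Add(Mul(2, Pow(Add(Mul(-1, Pow(2, Rational(1, 2))), -430), -1), -175), Add(28412, 18292)), -1) = Pow(Add(Mul(2, Pow(Add(-430, Mul(-1, Pow(2, Rational(1, 2)))), -1), -175), 46704), -1) = Pow(Add(Mul(-350, Pow(Add(-430, Mul(-1, Pow(2, Rational(1, 2)))), -1)), 46704), -1) = Pow(Add(46704, Mul(-350, Pow(Add(-430, Mul(-1, Pow(2, Rational(1, 2)))), -1))), -1)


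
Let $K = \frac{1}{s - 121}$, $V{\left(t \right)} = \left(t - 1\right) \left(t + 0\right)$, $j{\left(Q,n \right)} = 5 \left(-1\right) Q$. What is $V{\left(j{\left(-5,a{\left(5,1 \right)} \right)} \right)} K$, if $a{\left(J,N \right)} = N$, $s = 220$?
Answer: $\frac{200}{33} \approx 6.0606$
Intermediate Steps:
$j{\left(Q,n \right)} = - 5 Q$
$V{\left(t \right)} = t \left(-1 + t\right)$ ($V{\left(t \right)} = \left(-1 + t\right) t = t \left(-1 + t\right)$)
$K = \frac{1}{99}$ ($K = \frac{1}{220 - 121} = \frac{1}{99} \approx 0.010101$)
$V{\left(j{\left(-5,a{\left(5,1 \right)} \right)} \right)} K = \left(-5\right) \left(-5\right) \left(-1 - -25\right) \frac{1}{99} = 25 \left(-1 + 25\right) \frac{1}{99} = 25 \cdot 24 \cdot \frac{1}{99} = 600 \cdot \frac{1}{99} = \frac{200}{33}$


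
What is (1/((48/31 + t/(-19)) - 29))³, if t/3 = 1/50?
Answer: -25542058625000/528578342330079007 ≈ -4.8322e-5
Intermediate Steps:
t = 3/50 ≈ 0.060000
(1/((48/31 + t/(-19)) - 29))³ = (1/((48/31 + (3/50)/(-19)) - 29))³ = (1/((48*(1/31) + (3/50)*(-1/19)) - 29))³ = (1/((48/31 - 3/950) - 29))³ = (1/(45507/29450 - 29))³ = (1/(-808543/29450))³ = (-29450/808543)³ = -25542058625000/528578342330079007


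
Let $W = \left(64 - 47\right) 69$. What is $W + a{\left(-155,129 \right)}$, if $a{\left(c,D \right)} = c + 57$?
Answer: $1075$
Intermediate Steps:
$a{\left(c,D \right)} = 57 + c$
$W = 1173$ ($W = 17 \cdot 69 = 1173$)
$W + a{\left(-155,129 \right)} = 1173 + \left(57 - 155\right) = 1173 - 98 = 1075$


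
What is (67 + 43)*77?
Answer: 8470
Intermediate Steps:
(67 + 43)*77 = 110*77 = 8470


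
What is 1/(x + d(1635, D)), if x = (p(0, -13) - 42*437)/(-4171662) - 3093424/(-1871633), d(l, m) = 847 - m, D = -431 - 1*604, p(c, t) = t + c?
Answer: 7807820264046/14707256832568571 ≈ 0.00053088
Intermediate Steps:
p(c, t) = c + t
D = -1035 (D = -431 - 604 = -1035)
x = 12939095633999/7807820264046 (x = ((0 - 13) - 42*437)/(-4171662) - 3093424/(-1871633) = (-13 - 18354)*(-1/4171662) - 3093424*(-1/1871633) = -18367*(-1/4171662) + 3093424/1871633 = 18367/4171662 + 3093424/1871633 = 12939095633999/7807820264046 ≈ 1.6572)
1/(x + d(1635, D)) = 1/(12939095633999/7807820264046 + (847 - 1*(-1035))) = 1/(12939095633999/7807820264046 + (847 + 1035)) = 1/(12939095633999/7807820264046 + 1882) = 1/(14707256832568571/7807820264046) = 7807820264046/14707256832568571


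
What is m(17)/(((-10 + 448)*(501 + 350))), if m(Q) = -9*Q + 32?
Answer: -121/372738 ≈ -0.00032462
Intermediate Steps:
m(Q) = 32 - 9*Q
m(17)/(((-10 + 448)*(501 + 350))) = (32 - 9*17)/(((-10 + 448)*(501 + 350))) = (32 - 153)/((438*851)) = -121/372738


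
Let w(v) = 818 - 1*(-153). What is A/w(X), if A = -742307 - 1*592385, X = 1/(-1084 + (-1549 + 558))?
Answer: -1334692/971 ≈ -1374.6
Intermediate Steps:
X = -1/2075 (X = 1/(-1084 - 991) = 1/(-2075) = -1/2075 ≈ -0.00048193)
w(v) = 971 (w(v) = 818 + 153 = 971)
A = -1334692 (A = -742307 - 592385 = -1334692)
A/w(X) = -1334692/971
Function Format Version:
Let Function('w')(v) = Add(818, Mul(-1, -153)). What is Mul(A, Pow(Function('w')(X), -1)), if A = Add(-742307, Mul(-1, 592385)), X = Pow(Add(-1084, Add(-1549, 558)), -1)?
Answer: Rational(-1334692, 971) ≈ -1374.6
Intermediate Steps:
X = Rational(-1, 2075) (X = Pow(Add(-1084, -991), -1) = Pow(-2075, -1) = Rational(-1, 2075) ≈ -0.00048193)
Function('w')(v) = 971 (Function('w')(v) = Add(818, 153) = 971)
A = -1334692 (A = Add(-742307, -592385) = -1334692)
Mul(A, Pow(Function('w')(X), -1)) = Mul(-1334692, Pow(971, -1)) = Mul(-1334692, Rational(1, 971)) = Rational(-1334692, 971)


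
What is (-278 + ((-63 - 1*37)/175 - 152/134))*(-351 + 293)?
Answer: 7608556/469 ≈ 16223.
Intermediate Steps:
(-278 + ((-63 - 1*37)/175 - 152/134))*(-351 + 293) = (-278 + ((-63 - 37)*(1/175) - 152*1/134))*(-58) = (-278 + (-100*1/175 - 76/67))*(-58) = (-278 + (-4/7 - 76/67))*(-58) = (-278 - 800/469)*(-58) = -131182/469*(-58) = 7608556/469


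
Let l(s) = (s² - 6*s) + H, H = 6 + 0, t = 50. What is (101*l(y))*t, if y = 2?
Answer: -10100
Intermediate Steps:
H = 6
l(s) = 6 + s² - 6*s (l(s) = (s² - 6*s) + 6 = 6 + s² - 6*s)
(101*l(y))*t = (101*(6 + 2² - 6*2))*50 = (101*(6 + 4 - 12))*50 = (101*(-2))*50 = -202*50 = -10100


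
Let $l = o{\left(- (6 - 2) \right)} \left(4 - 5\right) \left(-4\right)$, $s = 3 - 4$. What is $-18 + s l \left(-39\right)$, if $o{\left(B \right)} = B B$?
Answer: $2478$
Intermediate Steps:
$o{\left(B \right)} = B^{2}$
$s = -1$ ($s = 3 - 4 = -1$)
$l = 64$ ($l = \left(- (6 - 2)\right)^{2} \left(4 - 5\right) \left(-4\right) = \left(\left(-1\right) 4\right)^{2} \left(\left(-1\right) \left(-4\right)\right) = \left(-4\right)^{2} \cdot 4 = 16 \cdot 4 = 64$)
$-18 + s l \left(-39\right) = -18 + \left(-1\right) 64 \left(-39\right) = -18 - -2496 = -18 + 2496 = 2478$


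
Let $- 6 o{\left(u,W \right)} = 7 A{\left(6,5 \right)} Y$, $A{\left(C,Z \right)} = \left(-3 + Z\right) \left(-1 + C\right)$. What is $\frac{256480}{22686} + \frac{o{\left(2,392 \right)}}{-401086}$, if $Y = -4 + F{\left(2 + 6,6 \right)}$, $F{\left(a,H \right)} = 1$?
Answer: $\frac{7347838805}{649931214} \approx 11.306$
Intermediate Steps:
$A{\left(C,Z \right)} = \left(-1 + C\right) \left(-3 + Z\right)$
$Y = -3$ ($Y = -4 + 1 = -3$)
$o{\left(u,W \right)} = 35$ ($o{\left(u,W \right)} = - \frac{7 \left(3 - 5 - 18 + 6 \cdot 5\right) \left(-3\right)}{6} = - \frac{7 \left(3 - 5 - 18 + 30\right) \left(-3\right)}{6} = - \frac{7 \cdot 10 \left(-3\right)}{6} = - \frac{70 \left(-3\right)}{6} = \left(- \frac{1}{6}\right) \left(-210\right) = 35$)
$\frac{256480}{22686} + \frac{o{\left(2,392 \right)}}{-401086} = \frac{256480}{22686} + \frac{35}{-401086} = 256480 \cdot \frac{1}{22686} + 35 \left(- \frac{1}{401086}\right) = \frac{128240}{11343} - \frac{5}{57298} = \frac{7347838805}{649931214}$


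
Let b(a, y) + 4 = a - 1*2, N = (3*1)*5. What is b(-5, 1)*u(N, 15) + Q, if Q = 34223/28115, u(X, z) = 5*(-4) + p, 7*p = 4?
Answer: 42299601/196805 ≈ 214.93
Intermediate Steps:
p = 4/7 (p = (⅐)*4 = 4/7 ≈ 0.57143)
N = 15 (N = 3*5 = 15)
u(X, z) = -136/7 (u(X, z) = 5*(-4) + 4/7 = -20 + 4/7 = -136/7)
b(a, y) = -6 + a (b(a, y) = -4 + (a - 1*2) = -4 + (a - 2) = -4 + (-2 + a) = -6 + a)
Q = 34223/28115 (Q = 34223*(1/28115) = 34223/28115 ≈ 1.2173)
b(-5, 1)*u(N, 15) + Q = (-6 - 5)*(-136/7) + 34223/28115 = -11*(-136/7) + 34223/28115 = 1496/7 + 34223/28115 = 42299601/196805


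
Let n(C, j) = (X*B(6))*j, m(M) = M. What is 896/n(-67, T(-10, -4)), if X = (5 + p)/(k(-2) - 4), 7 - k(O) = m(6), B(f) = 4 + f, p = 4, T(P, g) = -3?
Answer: 448/45 ≈ 9.9556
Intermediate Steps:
k(O) = 1 (k(O) = 7 - 1*6 = 7 - 6 = 1)
X = -3 (X = (5 + 4)/(1 - 4) = 9/(-3) = 9*(-⅓) = -3)
n(C, j) = -30*j (n(C, j) = (-3*(4 + 6))*j = (-3*10)*j = -30*j)
896/n(-67, T(-10, -4)) = 896/((-30*(-3))) = 896/90 = 896*(1/90) = 448/45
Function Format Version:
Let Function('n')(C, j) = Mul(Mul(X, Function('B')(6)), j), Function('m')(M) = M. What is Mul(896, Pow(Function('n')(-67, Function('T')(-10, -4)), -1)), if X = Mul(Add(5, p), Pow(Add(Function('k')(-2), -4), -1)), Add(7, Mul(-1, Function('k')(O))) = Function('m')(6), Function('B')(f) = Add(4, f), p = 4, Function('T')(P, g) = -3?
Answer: Rational(448, 45) ≈ 9.9556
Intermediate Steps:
Function('k')(O) = 1 (Function('k')(O) = Add(7, Mul(-1, 6)) = Add(7, -6) = 1)
X = -3 (X = Mul(Add(5, 4), Pow(Add(1, -4), -1)) = Mul(9, Pow(-3, -1)) = Mul(9, Rational(-1, 3)) = -3)
Function('n')(C, j) = Mul(-30, j) (Function('n')(C, j) = Mul(Mul(-3, Add(4, 6)), j) = Mul(Mul(-3, 10), j) = Mul(-30, j))
Mul(896, Pow(Function('n')(-67, Function('T')(-10, -4)), -1)) = Mul(896, Pow(Mul(-30, -3), -1)) = Mul(896, Pow(90, -1)) = Mul(896, Rational(1, 90)) = Rational(448, 45)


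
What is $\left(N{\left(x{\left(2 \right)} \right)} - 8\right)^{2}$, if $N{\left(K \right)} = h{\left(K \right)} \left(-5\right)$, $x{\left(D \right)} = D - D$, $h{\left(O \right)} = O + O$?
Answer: $64$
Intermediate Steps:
$h{\left(O \right)} = 2 O$
$x{\left(D \right)} = 0$
$N{\left(K \right)} = - 10 K$ ($N{\left(K \right)} = 2 K \left(-5\right) = - 10 K$)
$\left(N{\left(x{\left(2 \right)} \right)} - 8\right)^{2} = \left(\left(-10\right) 0 - 8\right)^{2} = \left(0 - 8\right)^{2} = \left(-8\right)^{2} = 64$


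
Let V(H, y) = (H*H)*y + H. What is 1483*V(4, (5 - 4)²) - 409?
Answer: 29251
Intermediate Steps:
V(H, y) = H + y*H² (V(H, y) = H²*y + H = y*H² + H = H + y*H²)
1483*V(4, (5 - 4)²) - 409 = 1483*(4*(1 + 4*(5 - 4)²)) - 409 = 1483*(4*(1 + 4*1²)) - 409 = 1483*(4*(1 + 4*1)) - 409 = 1483*(4*(1 + 4)) - 409 = 1483*(4*5) - 409 = 1483*20 - 409 = 29660 - 409 = 29251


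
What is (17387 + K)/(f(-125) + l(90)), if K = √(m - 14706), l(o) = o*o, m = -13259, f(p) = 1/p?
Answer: 2173375/1012499 + 125*I*√27965/1012499 ≈ 2.1465 + 0.020645*I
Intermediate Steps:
l(o) = o²
K = I*√27965 (K = √(-13259 - 14706) = √(-27965) = I*√27965 ≈ 167.23*I)
(17387 + K)/(f(-125) + l(90)) = (17387 + I*√27965)/(1/(-125) + 90²) = (17387 + I*√27965)/(-1/125 + 8100) = (17387 + I*√27965)/(1012499/125) = (17387 + I*√27965)*(125/1012499) = 2173375/1012499 + 125*I*√27965/1012499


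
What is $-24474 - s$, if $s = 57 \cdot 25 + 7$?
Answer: $-25906$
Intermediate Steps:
$s = 1432$ ($s = 1425 + 7 = 1432$)
$-24474 - s = -24474 - 1432 = -25906$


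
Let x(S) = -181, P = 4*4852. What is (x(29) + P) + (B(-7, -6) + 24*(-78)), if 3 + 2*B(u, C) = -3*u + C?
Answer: 17361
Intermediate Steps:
B(u, C) = -3/2 + C/2 - 3*u/2 (B(u, C) = -3/2 + (-3*u + C)/2 = -3/2 + (C - 3*u)/2 = -3/2 + (C/2 - 3*u/2) = -3/2 + C/2 - 3*u/2)
P = 19408
(x(29) + P) + (B(-7, -6) + 24*(-78)) = (-181 + 19408) + ((-3/2 + (½)*(-6) - 3/2*(-7)) + 24*(-78)) = 19227 + ((-3/2 - 3 + 21/2) - 1872) = 19227 + (6 - 1872) = 19227 - 1866 = 17361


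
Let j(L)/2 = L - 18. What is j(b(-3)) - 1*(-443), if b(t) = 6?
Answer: 419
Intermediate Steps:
j(L) = -36 + 2*L (j(L) = 2*(L - 18) = 2*(-18 + L) = -36 + 2*L)
j(b(-3)) - 1*(-443) = (-36 + 2*6) - 1*(-443) = (-36 + 12) + 443 = -24 + 443 = 419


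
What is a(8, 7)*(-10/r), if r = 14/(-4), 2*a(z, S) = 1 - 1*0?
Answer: 10/7 ≈ 1.4286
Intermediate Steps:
a(z, S) = 1/2 (a(z, S) = (1 - 1*0)/2 = (1 + 0)/2 = (1/2)*1 = 1/2)
r = -7/2 (r = 14*(-1/4) = -7/2 ≈ -3.5000)
a(8, 7)*(-10/r) = (-10/(-7/2))/2 = (-10*(-2/7))/2 = (1/2)*(20/7) = 10/7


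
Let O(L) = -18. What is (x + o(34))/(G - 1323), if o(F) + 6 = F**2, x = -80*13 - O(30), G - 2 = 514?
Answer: -128/807 ≈ -0.15861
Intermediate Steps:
G = 516 (G = 2 + 514 = 516)
x = -1022 (x = -80*13 - 1*(-18) = -1040 + 18 = -1022)
o(F) = -6 + F**2
(x + o(34))/(G - 1323) = (-1022 + (-6 + 34**2))/(516 - 1323) = (-1022 + (-6 + 1156))/(-807) = (-1022 + 1150)*(-1/807) = 128*(-1/807) = -128/807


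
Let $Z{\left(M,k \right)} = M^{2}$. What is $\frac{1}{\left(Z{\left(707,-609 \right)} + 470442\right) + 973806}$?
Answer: $\frac{1}{1944097} \approx 5.1438 \cdot 10^{-7}$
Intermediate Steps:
$\frac{1}{\left(Z{\left(707,-609 \right)} + 470442\right) + 973806} = \frac{1}{\left(707^{2} + 470442\right) + 973806} = \frac{1}{\left(499849 + 470442\right) + 973806} = \frac{1}{970291 + 973806} = \frac{1}{1944097}$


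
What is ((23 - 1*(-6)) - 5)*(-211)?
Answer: -5064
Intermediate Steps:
((23 - 1*(-6)) - 5)*(-211) = ((23 + 6) - 5)*(-211) = (29 - 5)*(-211) = 24*(-211) = -5064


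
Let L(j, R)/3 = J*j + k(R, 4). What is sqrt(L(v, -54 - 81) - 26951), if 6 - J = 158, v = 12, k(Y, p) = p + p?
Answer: I*sqrt(32399) ≈ 180.0*I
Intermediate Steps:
k(Y, p) = 2*p
J = -152 (J = 6 - 1*158 = 6 - 158 = -152)
L(j, R) = 24 - 456*j (L(j, R) = 3*(-152*j + 2*4) = 3*(-152*j + 8) = 3*(8 - 152*j) = 24 - 456*j)
sqrt(L(v, -54 - 81) - 26951) = sqrt((24 - 456*12) - 26951) = sqrt((24 - 5472) - 26951) = sqrt(-5448 - 26951) = sqrt(-32399) = I*sqrt(32399)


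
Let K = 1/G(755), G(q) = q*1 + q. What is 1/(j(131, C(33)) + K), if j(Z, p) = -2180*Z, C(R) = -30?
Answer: -1510/431225799 ≈ -3.5016e-6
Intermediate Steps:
G(q) = 2*q (G(q) = q + q = 2*q)
K = 1/1510 (K = 1/(2*755) = 1/1510 ≈ 0.00066225)
1/(j(131, C(33)) + K) = 1/(-2180*131 + 1/1510) = 1/(-285580 + 1/1510) = 1/(-431225799/1510) = -1510/431225799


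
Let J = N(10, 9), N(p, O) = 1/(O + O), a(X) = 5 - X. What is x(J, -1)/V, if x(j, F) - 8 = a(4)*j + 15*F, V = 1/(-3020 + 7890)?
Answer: -304375/9 ≈ -33819.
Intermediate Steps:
N(p, O) = 1/(2*O)
V = 1/4870 ≈ 0.00020534
J = 1/18 (J = (½)/9 = (½)*(⅑) = 1/18 ≈ 0.055556)
x(j, F) = 8 + j + 15*F (x(j, F) = 8 + ((5 - 1*4)*j + 15*F) = 8 + ((5 - 4)*j + 15*F) = 8 + (1*j + 15*F) = 8 + (j + 15*F) = 8 + j + 15*F)
x(J, -1)/V = (8 + 1/18 + 15*(-1))/(1/4870) = (8 + 1/18 - 15)*4870 = -125/18*4870 = -304375/9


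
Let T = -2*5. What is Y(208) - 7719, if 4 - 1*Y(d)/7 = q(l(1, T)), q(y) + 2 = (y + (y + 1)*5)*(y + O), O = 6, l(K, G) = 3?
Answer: -9126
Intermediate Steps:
T = -10
q(y) = -2 + (5 + 6*y)*(6 + y) (q(y) = -2 + (y + (y + 1)*5)*(y + 6) = -2 + (y + (1 + y)*5)*(6 + y) = -2 + (y + (5 + 5*y))*(6 + y) = -2 + (5 + 6*y)*(6 + y))
Y(d) = -1407 (Y(d) = 28 - 7*(28 + 6*3**2 + 41*3) = 28 - 7*(28 + 6*9 + 123) = 28 - 7*(28 + 54 + 123) = 28 - 7*205 = 28 - 1435 = -1407)
Y(208) - 7719 = -1407 - 7719 = -9126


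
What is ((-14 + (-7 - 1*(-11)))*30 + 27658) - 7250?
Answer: 20108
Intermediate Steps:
((-14 + (-7 - 1*(-11)))*30 + 27658) - 7250 = ((-14 + (-7 + 11))*30 + 27658) - 7250 = ((-14 + 4)*30 + 27658) - 7250 = (-10*30 + 27658) - 7250 = (-300 + 27658) - 7250 = 27358 - 7250 = 20108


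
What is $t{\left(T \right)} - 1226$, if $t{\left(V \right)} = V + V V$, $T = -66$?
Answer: $3064$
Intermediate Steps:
$t{\left(V \right)} = V + V^{2}$
$t{\left(T \right)} - 1226 = - 66 \left(1 - 66\right) - 1226 = \left(-66\right) \left(-65\right) - 1226 = 4290 - 1226 = 3064$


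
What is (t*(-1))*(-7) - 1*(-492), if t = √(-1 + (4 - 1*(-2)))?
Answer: 492 + 7*√5 ≈ 507.65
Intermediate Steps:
t = √5 (t = √(-1 + (4 + 2)) = √(-1 + 6) = √5 ≈ 2.2361)
(t*(-1))*(-7) - 1*(-492) = (√5*(-1))*(-7) - 1*(-492) = -√5*(-7) + 492 = 7*√5 + 492 = 492 + 7*√5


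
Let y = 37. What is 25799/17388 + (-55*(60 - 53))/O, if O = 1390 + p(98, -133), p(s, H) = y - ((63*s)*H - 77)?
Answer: 964397717/650189484 ≈ 1.4833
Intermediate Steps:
p(s, H) = 114 - 63*H*s (p(s, H) = 37 - ((63*s)*H - 77) = 37 - (63*H*s - 77) = 37 - (-77 + 63*H*s) = 37 + (77 - 63*H*s) = 114 - 63*H*s)
O = 822646 (O = 1390 + (114 - 63*(-133)*98) = 1390 + (114 + 821142) = 1390 + 821256 = 822646)
25799/17388 + (-55*(60 - 53))/O = 25799/17388 - 55*(60 - 53)/822646 = 25799*(1/17388) - 55*7*(1/822646) = 25799/17388 - 385*1/822646 = 25799/17388 - 35/74786 = 964397717/650189484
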